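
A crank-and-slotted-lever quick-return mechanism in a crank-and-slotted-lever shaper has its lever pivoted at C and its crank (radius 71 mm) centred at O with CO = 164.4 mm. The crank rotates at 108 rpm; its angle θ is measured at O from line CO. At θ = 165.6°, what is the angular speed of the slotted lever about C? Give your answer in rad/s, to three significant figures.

ω = 11.31 rad/s (from 108 rpm).
Crank pin A relative to C: A = (d + r cosθ, r sinθ); lever angle φ = atan2(r sinθ, d + r cosθ).
Differentiating tanφ: φ̇ = rω(d cosθ + r)/(d² + r² + 2dr cosθ).
d² + r² + 2dr cosθ = |CA|² = 0.00945698 m²;  d cosθ + r = -0.088235 m.
|ω_lever| = |0.071·11.31·-0.088235| / 0.00945698 = 7.492 rad/s.

7.49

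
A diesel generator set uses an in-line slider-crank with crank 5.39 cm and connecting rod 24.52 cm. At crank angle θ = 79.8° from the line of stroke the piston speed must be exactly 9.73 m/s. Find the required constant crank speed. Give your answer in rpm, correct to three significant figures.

1680

For an in-line slider-crank, |v_piston| = rω|sinθ|·[1 + r cosθ/√(L² − r² sin²θ)].
With r = 0.0539 m, L = 0.2452 m, θ = 79.8°: the bracketed kinematic factor |dx/dθ| = 0.055163 m.
ω = v/|dx/dθ| = 9.73/0.055163 = 176.39 rad/s.
N = 60ω/(2π) = 1684.4 rpm.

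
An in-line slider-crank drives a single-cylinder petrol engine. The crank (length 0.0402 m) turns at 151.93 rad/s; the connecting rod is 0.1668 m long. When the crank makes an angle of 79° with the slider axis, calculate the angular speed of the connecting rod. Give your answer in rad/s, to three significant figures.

7.19

ω = 151.9 rad/s
The rod makes angle φ with the slider axis where L sinφ = r sinθ; differentiating, L cosφ·φ̇ = r ω cosθ.
L cosφ = √(L² − r² sin²θ) = 0.16206 m.
|ω_rod| = r ω |cosθ| / √(L² − r² sin²θ) = 0.0402·151.9·0.19081/0.16206 = 7.1908 rad/s.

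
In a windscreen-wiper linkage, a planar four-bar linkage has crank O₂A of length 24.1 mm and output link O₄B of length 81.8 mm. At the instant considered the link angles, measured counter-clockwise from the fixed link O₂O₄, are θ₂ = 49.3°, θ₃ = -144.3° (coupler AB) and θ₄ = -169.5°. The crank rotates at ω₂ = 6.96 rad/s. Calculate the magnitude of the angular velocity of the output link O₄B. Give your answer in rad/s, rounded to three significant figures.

ω₂ = 6.96 rad/s
Differentiating the loop-closure r₂e^{iθ₂}+r₃e^{iθ₃}=r₁+r₄e^{iθ₄} gives r₂ω₂e^{iθ₂}+r₃ω₃e^{iθ₃}=r₄ω₄e^{iθ₄}.
Eliminating the other unknown: ω₄ = r₂ω₂ sin(θ₂−θ₃) / [r₄ sin(θ₄−θ₃)].
Numerator sine = -0.23514; denominator sine = -0.42578.
Result = 0.0241·6.96·(-0.23514) / (0.0818·(-0.42578)) = +1.1324 rad/s; magnitude 1.1324 rad/s.

1.13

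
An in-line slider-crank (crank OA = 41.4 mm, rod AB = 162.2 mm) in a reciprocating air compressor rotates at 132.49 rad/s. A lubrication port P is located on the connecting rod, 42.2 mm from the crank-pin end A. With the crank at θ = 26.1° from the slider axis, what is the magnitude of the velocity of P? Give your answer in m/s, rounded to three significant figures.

4.45

ω = 132.5 rad/s.  Crank-pin speed |V_A| = rω = 5.4851 m/s, perpendicular to OA.
Rod angle: sinφ = −(r/L) sinθ ⇒ φ = -6.447°; ω_rod = −rω cosθ/√(L²−r²sin²θ) = -30.562 rad/s.
V_P = V_A + ω_rod × AP, with AP = 0.0422 m along the rod.
Components: V_Px = −rω sinθ − a·ω_rod·sinφ = -2.5579 m/s;  V_Py = rω cosθ + a·ω_rod·cosφ = +3.6442 m/s.
|V_P| = √(V_Px² + V_Py²) = 4.4523 m/s.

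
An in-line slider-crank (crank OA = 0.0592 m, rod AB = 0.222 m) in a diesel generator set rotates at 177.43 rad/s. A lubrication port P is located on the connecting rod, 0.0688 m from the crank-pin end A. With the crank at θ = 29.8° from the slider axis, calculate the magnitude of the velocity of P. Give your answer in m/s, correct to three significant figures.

8.42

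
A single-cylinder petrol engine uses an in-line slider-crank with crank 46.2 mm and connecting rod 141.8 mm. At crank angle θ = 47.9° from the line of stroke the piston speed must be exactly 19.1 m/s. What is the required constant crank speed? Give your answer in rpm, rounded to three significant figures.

For an in-line slider-crank, |v_piston| = rω|sinθ|·[1 + r cosθ/√(L² − r² sin²θ)].
With r = 0.0462 m, L = 0.1418 m, θ = 47.9°: the bracketed kinematic factor |dx/dθ| = 0.041996 m.
ω = v/|dx/dθ| = 19.1/0.041996 = 454.81 rad/s.
N = 60ω/(2π) = 4343.1 rpm.

4340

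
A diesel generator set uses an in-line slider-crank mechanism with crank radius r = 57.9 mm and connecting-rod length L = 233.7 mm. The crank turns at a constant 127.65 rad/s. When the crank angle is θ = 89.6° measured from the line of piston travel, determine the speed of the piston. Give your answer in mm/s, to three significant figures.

7400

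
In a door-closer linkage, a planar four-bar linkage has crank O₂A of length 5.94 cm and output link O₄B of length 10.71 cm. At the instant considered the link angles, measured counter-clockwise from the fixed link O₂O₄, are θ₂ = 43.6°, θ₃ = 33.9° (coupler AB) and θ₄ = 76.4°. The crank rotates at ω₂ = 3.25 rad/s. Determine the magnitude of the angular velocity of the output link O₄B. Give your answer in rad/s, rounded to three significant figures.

ω₂ = 3.25 rad/s
Differentiating the loop-closure r₂e^{iθ₂}+r₃e^{iθ₃}=r₁+r₄e^{iθ₄} gives r₂ω₂e^{iθ₂}+r₃ω₃e^{iθ₃}=r₄ω₄e^{iθ₄}.
Eliminating the other unknown: ω₄ = r₂ω₂ sin(θ₂−θ₃) / [r₄ sin(θ₄−θ₃)].
Numerator sine = +0.16849; denominator sine = +0.67559.
Result = 0.0594·3.25·(+0.16849) / (0.1071·(+0.67559)) = +0.44954 rad/s; magnitude 0.44954 rad/s.

0.450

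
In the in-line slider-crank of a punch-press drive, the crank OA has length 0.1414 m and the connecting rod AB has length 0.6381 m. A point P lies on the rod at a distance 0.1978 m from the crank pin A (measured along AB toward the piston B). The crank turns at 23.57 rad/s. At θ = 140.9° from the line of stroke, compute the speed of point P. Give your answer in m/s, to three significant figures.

ω = 23.57 rad/s.  Crank-pin speed |V_A| = rω = 3.3328 m/s, perpendicular to OA.
Rod angle: sinφ = −(r/L) sinθ ⇒ φ = -8.034°; ω_rod = −rω cosθ/√(L²−r²sin²θ) = +4.0935 rad/s.
V_P = V_A + ω_rod × AP, with AP = 0.1978 m along the rod.
Components: V_Px = −rω sinθ − a·ω_rod·sinφ = -1.9888 m/s;  V_Py = rω cosθ + a·ω_rod·cosφ = -1.7847 m/s.
|V_P| = √(V_Px² + V_Py²) = 2.6721 m/s.

2.67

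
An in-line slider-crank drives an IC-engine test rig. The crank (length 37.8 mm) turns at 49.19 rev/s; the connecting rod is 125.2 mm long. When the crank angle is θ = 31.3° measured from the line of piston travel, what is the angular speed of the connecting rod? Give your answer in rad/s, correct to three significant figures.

80.7

ω = 309.1 rad/s (converted from 49.19 rev/s).
The rod makes angle φ with the slider axis where L sinφ = r sinθ; differentiating, L cosφ·φ̇ = r ω cosθ.
L cosφ = √(L² − r² sin²θ) = 0.12365 m.
|ω_rod| = r ω |cosθ| / √(L² − r² sin²θ) = 0.0378·309.1·0.85446/0.12365 = 80.732 rad/s.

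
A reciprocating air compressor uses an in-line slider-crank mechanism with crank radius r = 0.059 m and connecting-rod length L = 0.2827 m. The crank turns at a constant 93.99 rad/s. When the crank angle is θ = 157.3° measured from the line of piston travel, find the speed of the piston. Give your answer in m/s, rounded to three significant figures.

1.73

ω = 93.99 rad/s
For an in-line slider-crank, x = r cosθ + √(L² − r² sin²θ), so v = −rω sinθ·[1 + r cosθ/√(L² − r² sin²θ)].
With r = 0.059 m, L = 0.2827 m, θ = 157.3°: √(L² − r² sin²θ) = 0.28178 m.
v = −0.059·93.99·0.38591·[1 + 0.059·-0.92254/0.28178] = -1.7266 m/s.
|v| = 1.7266 m/s.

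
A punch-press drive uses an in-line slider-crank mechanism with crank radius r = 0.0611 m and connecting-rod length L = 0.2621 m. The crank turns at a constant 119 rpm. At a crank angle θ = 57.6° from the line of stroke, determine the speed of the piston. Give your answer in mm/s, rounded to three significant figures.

725

ω = 2π·119/60 = 12.46 rad/s
For an in-line slider-crank, x = r cosθ + √(L² − r² sin²θ), so v = −rω sinθ·[1 + r cosθ/√(L² − r² sin²θ)].
With r = 0.0611 m, L = 0.2621 m, θ = 57.6°: √(L² − r² sin²θ) = 0.25697 m.
v = −0.0611·12.46·0.84433·[1 + 0.0611·0.53583/0.25697] = -0.72478 m/s.
|v| = 0.72478 m/s = 724.78 mm/s.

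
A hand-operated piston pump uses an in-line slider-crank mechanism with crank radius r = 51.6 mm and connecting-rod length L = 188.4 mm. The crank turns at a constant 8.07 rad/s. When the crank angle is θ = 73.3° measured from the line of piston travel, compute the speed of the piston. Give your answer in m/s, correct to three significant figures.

0.431

ω = 8.07 rad/s
For an in-line slider-crank, x = r cosθ + √(L² − r² sin²θ), so v = −rω sinθ·[1 + r cosθ/√(L² − r² sin²θ)].
With r = 0.0516 m, L = 0.1884 m, θ = 73.3°: √(L² − r² sin²θ) = 0.1818 m.
v = −0.0516·8.07·0.95782·[1 + 0.0516·0.28736/0.1818] = -0.43138 m/s.
|v| = 0.43138 m/s.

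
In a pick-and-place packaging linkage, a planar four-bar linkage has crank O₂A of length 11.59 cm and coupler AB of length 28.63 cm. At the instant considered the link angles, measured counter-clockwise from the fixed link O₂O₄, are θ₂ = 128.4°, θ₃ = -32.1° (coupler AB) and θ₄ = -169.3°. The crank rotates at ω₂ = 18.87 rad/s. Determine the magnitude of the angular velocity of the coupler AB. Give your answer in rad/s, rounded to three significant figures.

ω₂ = 18.87 rad/s
Differentiating the loop-closure r₂e^{iθ₂}+r₃e^{iθ₃}=r₁+r₄e^{iθ₄} gives r₂ω₂e^{iθ₂}+r₃ω₃e^{iθ₃}=r₄ω₄e^{iθ₄}.
Eliminating the other unknown: ω₃ = r₂ω₂ sin(θ₄−θ₂) / [r₃ sin(θ₃−θ₄)].
Numerator sine = +0.88539; denominator sine = +0.67944.
Result = 0.1159·18.87·(+0.88539) / (0.2863·(+0.67944)) = +9.9545 rad/s; magnitude 9.9545 rad/s.

9.95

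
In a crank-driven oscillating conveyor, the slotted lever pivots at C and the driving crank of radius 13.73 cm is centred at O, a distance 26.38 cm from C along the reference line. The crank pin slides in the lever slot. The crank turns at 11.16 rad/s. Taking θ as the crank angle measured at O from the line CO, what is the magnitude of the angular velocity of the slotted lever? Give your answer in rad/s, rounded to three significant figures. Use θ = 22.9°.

ω = 11.16 rad/s
Crank pin A relative to C: A = (d + r cosθ, r sinθ); lever angle φ = atan2(r sinθ, d + r cosθ).
Differentiating tanφ: φ̇ = rω(d cosθ + r)/(d² + r² + 2dr cosθ).
d² + r² + 2dr cosθ = |CA|² = 0.155172 m²;  d cosθ + r = +0.38031 m.
|ω_lever| = |0.1373·11.16·+0.38031| / 0.155172 = 3.7554 rad/s.

3.76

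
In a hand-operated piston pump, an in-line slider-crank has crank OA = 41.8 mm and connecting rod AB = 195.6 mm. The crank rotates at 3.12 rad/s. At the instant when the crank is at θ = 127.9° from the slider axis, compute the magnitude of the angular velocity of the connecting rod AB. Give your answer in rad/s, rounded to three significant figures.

0.416

ω = 3.12 rad/s
The rod makes angle φ with the slider axis where L sinφ = r sinθ; differentiating, L cosφ·φ̇ = r ω cosθ.
L cosφ = √(L² − r² sin²θ) = 0.1928 m.
|ω_rod| = r ω |cosθ| / √(L² − r² sin²θ) = 0.0418·3.12·0.61429/0.1928 = 0.41552 rad/s.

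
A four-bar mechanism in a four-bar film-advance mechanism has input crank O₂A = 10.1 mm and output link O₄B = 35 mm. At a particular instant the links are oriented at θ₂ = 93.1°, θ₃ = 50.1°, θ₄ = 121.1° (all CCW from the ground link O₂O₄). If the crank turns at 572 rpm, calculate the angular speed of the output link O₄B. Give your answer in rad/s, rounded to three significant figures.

ω₂ = 59.9 rad/s (from 572 rpm).
Differentiating the loop-closure r₂e^{iθ₂}+r₃e^{iθ₃}=r₁+r₄e^{iθ₄} gives r₂ω₂e^{iθ₂}+r₃ω₃e^{iθ₃}=r₄ω₄e^{iθ₄}.
Eliminating the other unknown: ω₄ = r₂ω₂ sin(θ₂−θ₃) / [r₄ sin(θ₄−θ₃)].
Numerator sine = +0.68200; denominator sine = +0.94552.
Result = 0.0101·59.9·(+0.68200) / (0.035·(+0.94552)) = +12.468 rad/s; magnitude 12.468 rad/s.

12.5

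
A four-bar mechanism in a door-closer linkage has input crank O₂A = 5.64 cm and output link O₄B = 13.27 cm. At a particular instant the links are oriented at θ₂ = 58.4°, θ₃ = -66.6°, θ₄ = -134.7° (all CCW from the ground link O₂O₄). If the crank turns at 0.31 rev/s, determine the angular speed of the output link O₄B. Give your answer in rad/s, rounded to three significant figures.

ω₂ = 1.948 rad/s (from 0.31 rev/s).
Differentiating the loop-closure r₂e^{iθ₂}+r₃e^{iθ₃}=r₁+r₄e^{iθ₄} gives r₂ω₂e^{iθ₂}+r₃ω₃e^{iθ₃}=r₄ω₄e^{iθ₄}.
Eliminating the other unknown: ω₄ = r₂ω₂ sin(θ₂−θ₃) / [r₄ sin(θ₄−θ₃)].
Numerator sine = +0.81915; denominator sine = -0.92784.
Result = 0.0564·1.948·(+0.81915) / (0.1327·(-0.92784)) = -0.73087 rad/s; magnitude 0.73087 rad/s.

0.731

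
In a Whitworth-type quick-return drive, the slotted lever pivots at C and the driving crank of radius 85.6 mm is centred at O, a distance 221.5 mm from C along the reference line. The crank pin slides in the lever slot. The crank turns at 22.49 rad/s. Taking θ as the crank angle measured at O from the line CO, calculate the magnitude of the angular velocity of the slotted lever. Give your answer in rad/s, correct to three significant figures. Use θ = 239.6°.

1.37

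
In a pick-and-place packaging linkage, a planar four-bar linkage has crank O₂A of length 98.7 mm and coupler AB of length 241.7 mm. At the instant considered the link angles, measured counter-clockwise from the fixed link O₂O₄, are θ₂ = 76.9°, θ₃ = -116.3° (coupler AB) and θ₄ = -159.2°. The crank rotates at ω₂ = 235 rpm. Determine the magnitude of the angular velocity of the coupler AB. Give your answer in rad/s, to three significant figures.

12.3

ω₂ = 24.61 rad/s (from 235 rpm).
Differentiating the loop-closure r₂e^{iθ₂}+r₃e^{iθ₃}=r₁+r₄e^{iθ₄} gives r₂ω₂e^{iθ₂}+r₃ω₃e^{iθ₃}=r₄ω₄e^{iθ₄}.
Eliminating the other unknown: ω₃ = r₂ω₂ sin(θ₄−θ₂) / [r₃ sin(θ₃−θ₄)].
Numerator sine = +0.83001; denominator sine = +0.68072.
Result = 0.0987·24.61·(+0.83001) / (0.2417·(+0.68072)) = +12.253 rad/s; magnitude 12.253 rad/s.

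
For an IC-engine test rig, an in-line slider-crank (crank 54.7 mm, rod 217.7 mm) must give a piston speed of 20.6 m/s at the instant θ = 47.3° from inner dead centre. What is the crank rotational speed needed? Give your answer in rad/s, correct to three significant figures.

437

For an in-line slider-crank, |v_piston| = rω|sinθ|·[1 + r cosθ/√(L² − r² sin²θ)].
With r = 0.0547 m, L = 0.2177 m, θ = 47.3°: the bracketed kinematic factor |dx/dθ| = 0.04717 m.
ω = v/|dx/dθ| = 20.6/0.04717 = 436.72 rad/s.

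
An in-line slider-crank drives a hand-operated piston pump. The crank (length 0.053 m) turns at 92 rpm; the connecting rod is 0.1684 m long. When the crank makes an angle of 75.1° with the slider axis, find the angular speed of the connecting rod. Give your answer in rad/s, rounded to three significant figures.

ω = 9.634 rad/s (converted from 92 rpm).
The rod makes angle φ with the slider axis where L sinφ = r sinθ; differentiating, L cosφ·φ̇ = r ω cosθ.
L cosφ = √(L² − r² sin²θ) = 0.16042 m.
|ω_rod| = r ω |cosθ| / √(L² − r² sin²θ) = 0.053·9.634·0.25713/0.16042 = 0.81844 rad/s.

0.818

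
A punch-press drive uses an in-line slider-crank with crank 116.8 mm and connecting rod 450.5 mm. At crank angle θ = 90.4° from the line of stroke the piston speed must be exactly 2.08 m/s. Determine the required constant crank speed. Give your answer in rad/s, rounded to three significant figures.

17.8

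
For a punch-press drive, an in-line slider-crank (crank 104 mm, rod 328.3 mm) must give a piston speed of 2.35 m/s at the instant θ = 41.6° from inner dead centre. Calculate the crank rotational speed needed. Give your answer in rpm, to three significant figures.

262

For an in-line slider-crank, |v_piston| = rω|sinθ|·[1 + r cosθ/√(L² − r² sin²θ)].
With r = 0.104 m, L = 0.3283 m, θ = 41.6°: the bracketed kinematic factor |dx/dθ| = 0.085779 m.
ω = v/|dx/dθ| = 2.35/0.085779 = 27.396 rad/s.
N = 60ω/(2π) = 261.61 rpm.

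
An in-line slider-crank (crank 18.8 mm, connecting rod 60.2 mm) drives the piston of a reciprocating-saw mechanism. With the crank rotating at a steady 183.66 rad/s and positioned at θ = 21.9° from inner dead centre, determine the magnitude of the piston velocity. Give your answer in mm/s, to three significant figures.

ω = 183.7 rad/s
For an in-line slider-crank, x = r cosθ + √(L² − r² sin²θ), so v = −rω sinθ·[1 + r cosθ/√(L² − r² sin²θ)].
With r = 0.0188 m, L = 0.0602 m, θ = 21.9°: √(L² − r² sin²θ) = 0.05979 m.
v = −0.0188·183.7·0.37299·[1 + 0.0188·0.92784/0.05979] = -1.6636 m/s.
|v| = 1.6636 m/s = 1663.6 mm/s.

1660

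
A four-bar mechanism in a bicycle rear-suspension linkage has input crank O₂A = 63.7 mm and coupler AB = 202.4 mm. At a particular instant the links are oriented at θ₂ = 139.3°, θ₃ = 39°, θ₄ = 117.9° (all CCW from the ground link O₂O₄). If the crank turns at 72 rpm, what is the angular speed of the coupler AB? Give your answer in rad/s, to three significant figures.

0.882

ω₂ = 7.54 rad/s (from 72 rpm).
Differentiating the loop-closure r₂e^{iθ₂}+r₃e^{iθ₃}=r₁+r₄e^{iθ₄} gives r₂ω₂e^{iθ₂}+r₃ω₃e^{iθ₃}=r₄ω₄e^{iθ₄}.
Eliminating the other unknown: ω₃ = r₂ω₂ sin(θ₄−θ₂) / [r₃ sin(θ₃−θ₄)].
Numerator sine = -0.36488; denominator sine = -0.98129.
Result = 0.0637·7.54·(-0.36488) / (0.2024·(-0.98129)) = +0.88234 rad/s; magnitude 0.88234 rad/s.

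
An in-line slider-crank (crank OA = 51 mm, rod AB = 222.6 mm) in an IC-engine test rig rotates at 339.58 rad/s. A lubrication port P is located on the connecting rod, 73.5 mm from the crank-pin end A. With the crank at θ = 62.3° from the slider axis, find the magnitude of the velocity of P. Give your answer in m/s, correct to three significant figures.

ω = 339.6 rad/s.  Crank-pin speed |V_A| = rω = 17.319 m/s, perpendicular to OA.
Rod angle: sinφ = −(r/L) sinθ ⇒ φ = -11.704°; ω_rod = −rω cosθ/√(L²−r²sin²θ) = -36.933 rad/s.
V_P = V_A + ω_rod × AP, with AP = 0.0735 m along the rod.
Components: V_Px = −rω sinθ − a·ω_rod·sinφ = -15.884 m/s;  V_Py = rω cosθ + a·ω_rod·cosφ = +5.3923 m/s.
|V_P| = √(V_Px² + V_Py²) = 16.775 m/s.

16.8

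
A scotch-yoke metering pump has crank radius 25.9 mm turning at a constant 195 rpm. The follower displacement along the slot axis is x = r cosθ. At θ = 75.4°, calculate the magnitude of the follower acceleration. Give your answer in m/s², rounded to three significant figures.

2.72

ω = 20.42 rad/s (from 195 rpm).
x = r cosθ ⇒ ẍ = −rω² cosθ (ω constant).
|a| = rω²|cosθ| = 0.0259·(20.42)²·|cos 75.4°| = 2.7224 m/s².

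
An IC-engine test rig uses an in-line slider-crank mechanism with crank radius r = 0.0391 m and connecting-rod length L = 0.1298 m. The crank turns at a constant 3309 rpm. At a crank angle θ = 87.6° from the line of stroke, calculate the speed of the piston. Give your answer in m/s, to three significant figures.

ω = 2π·3309/60 = 346.5 rad/s
For an in-line slider-crank, x = r cosθ + √(L² − r² sin²θ), so v = −rω sinθ·[1 + r cosθ/√(L² − r² sin²θ)].
With r = 0.0391 m, L = 0.1298 m, θ = 87.6°: √(L² − r² sin²θ) = 0.12378 m.
v = −0.0391·346.5·0.99912·[1 + 0.0391·0.04188/0.12378] = -13.716 m/s.
|v| = 13.716 m/s.

13.7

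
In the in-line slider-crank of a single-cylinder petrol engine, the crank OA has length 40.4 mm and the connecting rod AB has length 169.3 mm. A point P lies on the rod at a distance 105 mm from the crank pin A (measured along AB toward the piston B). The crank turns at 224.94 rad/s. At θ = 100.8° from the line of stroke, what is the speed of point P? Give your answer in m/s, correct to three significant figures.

8.70

ω = 224.9 rad/s.  Crank-pin speed |V_A| = rω = 9.0876 m/s, perpendicular to OA.
Rod angle: sinφ = −(r/L) sinθ ⇒ φ = -13.556°; ω_rod = −rω cosθ/√(L²−r²sin²θ) = +10.346 rad/s.
V_P = V_A + ω_rod × AP, with AP = 0.105 m along the rod.
Components: V_Px = −rω sinθ − a·ω_rod·sinφ = -8.672 m/s;  V_Py = rω cosθ + a·ω_rod·cosφ = -0.64674 m/s.
|V_P| = √(V_Px² + V_Py²) = 8.696 m/s.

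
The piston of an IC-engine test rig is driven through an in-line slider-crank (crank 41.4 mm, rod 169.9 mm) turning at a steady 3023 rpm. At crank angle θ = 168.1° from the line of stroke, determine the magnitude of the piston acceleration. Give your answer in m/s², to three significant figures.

3130

ω = 2π·3023/60 = 316.6 rad/s
x(θ) = r cosθ + √(L² − r² sin²θ); with ω constant, a = ω²·d²x/dθ².
d²x/dθ² = −r cosθ − r²(cos2θ)/√u − r⁴ sin²2θ/(4u^{3/2}),  u = L² − r² sin²θ = 0.0287931 m².
Substituting r = 0.0414 m, L = 0.1699 m, θ = 168.1°: d²x/dθ² = +0.031244 m.
a = ω²·d²x/dθ² = (316.6)²·(+0.031244) = +3131.1 m/s²;  |a| = 3131.1 m/s².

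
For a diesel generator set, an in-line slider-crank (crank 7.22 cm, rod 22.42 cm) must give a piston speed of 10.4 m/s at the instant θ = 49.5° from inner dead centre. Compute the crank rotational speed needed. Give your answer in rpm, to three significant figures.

For an in-line slider-crank, |v_piston| = rω|sinθ|·[1 + r cosθ/√(L² − r² sin²θ)].
With r = 0.0722 m, L = 0.2242 m, θ = 49.5°: the bracketed kinematic factor |dx/dθ| = 0.066744 m.
ω = v/|dx/dθ| = 10.4/0.066744 = 155.82 rad/s.
N = 60ω/(2π) = 1488 rpm.

1490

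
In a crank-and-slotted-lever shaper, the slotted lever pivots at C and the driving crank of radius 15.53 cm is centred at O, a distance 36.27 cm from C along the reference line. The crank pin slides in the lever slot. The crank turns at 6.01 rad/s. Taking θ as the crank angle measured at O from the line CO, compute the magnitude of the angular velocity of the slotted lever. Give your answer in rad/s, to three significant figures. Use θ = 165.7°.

3.94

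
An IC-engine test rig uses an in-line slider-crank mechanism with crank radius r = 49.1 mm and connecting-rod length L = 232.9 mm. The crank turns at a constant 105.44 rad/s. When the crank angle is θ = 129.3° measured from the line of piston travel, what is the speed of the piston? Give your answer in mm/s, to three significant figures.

3460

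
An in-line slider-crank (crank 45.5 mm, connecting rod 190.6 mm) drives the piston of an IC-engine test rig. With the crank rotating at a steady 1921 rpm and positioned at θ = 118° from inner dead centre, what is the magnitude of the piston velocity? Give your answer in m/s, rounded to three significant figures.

ω = 2π·1921/60 = 201.2 rad/s
For an in-line slider-crank, x = r cosθ + √(L² − r² sin²θ), so v = −rω sinθ·[1 + r cosθ/√(L² − r² sin²θ)].
With r = 0.0455 m, L = 0.1906 m, θ = 118°: √(L² − r² sin²θ) = 0.18632 m.
v = −0.0455·201.2·0.88295·[1 + 0.0455·-0.46947/0.18632] = -7.1551 m/s.
|v| = 7.1551 m/s.

7.16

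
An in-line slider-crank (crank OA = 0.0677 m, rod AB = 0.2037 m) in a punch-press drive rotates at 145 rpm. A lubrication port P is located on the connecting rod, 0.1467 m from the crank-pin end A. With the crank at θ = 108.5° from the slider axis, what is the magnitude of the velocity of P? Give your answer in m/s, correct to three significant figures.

0.901

ω = 15.18 rad/s.  Crank-pin speed |V_A| = rω = 1.028 m/s, perpendicular to OA.
Rod angle: sinφ = −(r/L) sinθ ⇒ φ = -18.371°; ω_rod = −rω cosθ/√(L²−r²sin²θ) = +1.6873 rad/s.
V_P = V_A + ω_rod × AP, with AP = 0.1467 m along the rod.
Components: V_Px = −rω sinθ − a·ω_rod·sinφ = -0.89684 m/s;  V_Py = rω cosθ + a·ω_rod·cosφ = -0.091274 m/s.
|V_P| = √(V_Px² + V_Py²) = 0.90148 m/s.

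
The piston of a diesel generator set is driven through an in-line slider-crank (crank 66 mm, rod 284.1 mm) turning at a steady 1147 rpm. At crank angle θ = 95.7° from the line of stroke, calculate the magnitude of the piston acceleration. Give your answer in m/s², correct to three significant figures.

ω = 2π·1147/60 = 120.1 rad/s
x(θ) = r cosθ + √(L² − r² sin²θ); with ω constant, a = ω²·d²x/dθ².
d²x/dθ² = −r cosθ − r²(cos2θ)/√u − r⁴ sin²2θ/(4u^{3/2}),  u = L² − r² sin²θ = 0.0763998 m².
Substituting r = 0.066 m, L = 0.2841 m, θ = 95.7°: d²x/dθ² = +0.021995 m.
a = ω²·d²x/dθ² = (120.1)²·(+0.021995) = +317.33 m/s²;  |a| = 317.33 m/s².

317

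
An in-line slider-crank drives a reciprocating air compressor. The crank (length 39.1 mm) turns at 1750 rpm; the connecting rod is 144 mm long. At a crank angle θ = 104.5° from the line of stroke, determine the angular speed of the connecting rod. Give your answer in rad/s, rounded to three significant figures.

ω = 183.3 rad/s (converted from 1750 rpm).
The rod makes angle φ with the slider axis where L sinφ = r sinθ; differentiating, L cosφ·φ̇ = r ω cosθ.
L cosφ = √(L² − r² sin²θ) = 0.13894 m.
|ω_rod| = r ω |cosθ| / √(L² − r² sin²θ) = 0.0391·183.3·0.25038/0.13894 = 12.913 rad/s.

12.9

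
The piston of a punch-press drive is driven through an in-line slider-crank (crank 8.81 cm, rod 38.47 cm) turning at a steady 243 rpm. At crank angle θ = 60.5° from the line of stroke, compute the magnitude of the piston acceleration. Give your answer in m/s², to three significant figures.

ω = 2π·243/60 = 25.45 rad/s
x(θ) = r cosθ + √(L² − r² sin²θ); with ω constant, a = ω²·d²x/dθ².
d²x/dθ² = −r cosθ − r²(cos2θ)/√u − r⁴ sin²2θ/(4u^{3/2}),  u = L² − r² sin²θ = 0.142115 m².
Substituting r = 0.0881 m, L = 0.3847 m, θ = 60.5°: d²x/dθ² = -0.032985 m.
a = ω²·d²x/dθ² = (25.45)²·(-0.032985) = -21.359 m/s²;  |a| = 21.359 m/s².

21.4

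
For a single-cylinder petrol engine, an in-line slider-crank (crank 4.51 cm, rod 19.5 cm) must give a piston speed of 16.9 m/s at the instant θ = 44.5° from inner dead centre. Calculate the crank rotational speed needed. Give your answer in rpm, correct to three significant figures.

For an in-line slider-crank, |v_piston| = rω|sinθ|·[1 + r cosθ/√(L² − r² sin²θ)].
With r = 0.0451 m, L = 0.195 m, θ = 44.5°: the bracketed kinematic factor |dx/dθ| = 0.036896 m.
ω = v/|dx/dθ| = 16.9/0.036896 = 458.05 rad/s.
N = 60ω/(2π) = 4374.1 rpm.

4370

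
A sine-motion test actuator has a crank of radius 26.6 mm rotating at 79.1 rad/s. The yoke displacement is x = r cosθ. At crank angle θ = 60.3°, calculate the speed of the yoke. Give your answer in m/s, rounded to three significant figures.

1.83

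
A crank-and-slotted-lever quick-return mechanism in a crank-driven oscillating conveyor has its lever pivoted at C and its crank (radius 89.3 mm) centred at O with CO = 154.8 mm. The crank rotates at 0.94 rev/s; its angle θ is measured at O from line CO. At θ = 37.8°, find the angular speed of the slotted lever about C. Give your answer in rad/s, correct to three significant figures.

ω = 5.906 rad/s (from 0.94 rev/s).
Crank pin A relative to C: A = (d + r cosθ, r sinθ); lever angle φ = atan2(r sinθ, d + r cosθ).
Differentiating tanφ: φ̇ = rω(d cosθ + r)/(d² + r² + 2dr cosθ).
d² + r² + 2dr cosθ = |CA|² = 0.0537832 m²;  d cosθ + r = +0.21162 m.
|ω_lever| = |0.0893·5.906·+0.21162| / 0.0537832 = 2.0752 rad/s.

2.08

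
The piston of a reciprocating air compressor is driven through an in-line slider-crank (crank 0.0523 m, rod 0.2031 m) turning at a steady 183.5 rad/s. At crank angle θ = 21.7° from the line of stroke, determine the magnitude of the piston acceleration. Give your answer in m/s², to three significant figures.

ω = 183.5 rad/s
x(θ) = r cosθ + √(L² − r² sin²θ); with ω constant, a = ω²·d²x/dθ².
d²x/dθ² = −r cosθ − r²(cos2θ)/√u − r⁴ sin²2θ/(4u^{3/2}),  u = L² − r² sin²θ = 0.0408757 m².
Substituting r = 0.0523 m, L = 0.2031 m, θ = 21.7°: d²x/dθ² = -0.05853 m.
a = ω²·d²x/dθ² = (183.5)²·(-0.05853) = -1970.9 m/s²;  |a| = 1970.9 m/s².

1970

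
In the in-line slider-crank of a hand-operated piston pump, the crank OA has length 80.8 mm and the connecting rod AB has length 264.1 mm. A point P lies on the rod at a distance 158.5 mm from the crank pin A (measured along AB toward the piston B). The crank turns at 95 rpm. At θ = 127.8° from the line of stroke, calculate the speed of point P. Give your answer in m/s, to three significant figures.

0.595

ω = 9.948 rad/s.  Crank-pin speed |V_A| = rω = 0.80383 m/s, perpendicular to OA.
Rod angle: sinφ = −(r/L) sinθ ⇒ φ = -13.989°; ω_rod = −rω cosθ/√(L²−r²sin²θ) = +1.9225 rad/s.
V_P = V_A + ω_rod × AP, with AP = 0.1585 m along the rod.
Components: V_Px = −rω sinθ − a·ω_rod·sinφ = -0.56149 m/s;  V_Py = rω cosθ + a·ω_rod·cosφ = -0.19699 m/s.
|V_P| = √(V_Px² + V_Py²) = 0.59504 m/s.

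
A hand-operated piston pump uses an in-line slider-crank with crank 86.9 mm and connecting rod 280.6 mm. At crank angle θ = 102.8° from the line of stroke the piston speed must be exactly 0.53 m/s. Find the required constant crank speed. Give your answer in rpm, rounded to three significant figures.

64.4

For an in-line slider-crank, |v_piston| = rω|sinθ|·[1 + r cosθ/√(L² − r² sin²θ)].
With r = 0.0869 m, L = 0.2806 m, θ = 102.8°: the bracketed kinematic factor |dx/dθ| = 0.078641 m.
ω = v/|dx/dθ| = 0.53/0.078641 = 6.7394 rad/s.
N = 60ω/(2π) = 64.357 rpm.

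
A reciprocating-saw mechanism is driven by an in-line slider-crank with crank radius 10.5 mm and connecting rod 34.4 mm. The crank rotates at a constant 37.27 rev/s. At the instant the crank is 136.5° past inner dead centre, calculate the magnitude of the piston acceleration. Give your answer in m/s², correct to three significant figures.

404

ω = 2π·37.3 = 234.2 rad/s
x(θ) = r cosθ + √(L² − r² sin²θ); with ω constant, a = ω²·d²x/dθ².
d²x/dθ² = −r cosθ − r²(cos2θ)/√u − r⁴ sin²2θ/(4u^{3/2}),  u = L² − r² sin²θ = 0.00113112 m².
Substituting r = 0.0105 m, L = 0.0344 m, θ = 136.5°: d²x/dθ² = +0.0073652 m.
a = ω²·d²x/dθ² = (234.2)²·(+0.0073652) = +403.89 m/s²;  |a| = 403.89 m/s².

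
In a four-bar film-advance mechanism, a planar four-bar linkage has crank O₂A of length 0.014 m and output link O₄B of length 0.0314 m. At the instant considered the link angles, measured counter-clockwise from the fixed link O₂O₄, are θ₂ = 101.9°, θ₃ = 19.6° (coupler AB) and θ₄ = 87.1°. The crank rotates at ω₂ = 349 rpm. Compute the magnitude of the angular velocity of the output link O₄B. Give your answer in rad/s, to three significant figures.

17.5

ω₂ = 36.55 rad/s (from 349 rpm).
Differentiating the loop-closure r₂e^{iθ₂}+r₃e^{iθ₃}=r₁+r₄e^{iθ₄} gives r₂ω₂e^{iθ₂}+r₃ω₃e^{iθ₃}=r₄ω₄e^{iθ₄}.
Eliminating the other unknown: ω₄ = r₂ω₂ sin(θ₂−θ₃) / [r₄ sin(θ₄−θ₃)].
Numerator sine = +0.99098; denominator sine = +0.92388.
Result = 0.014·36.55·(+0.99098) / (0.0314·(+0.92388)) = +17.478 rad/s; magnitude 17.478 rad/s.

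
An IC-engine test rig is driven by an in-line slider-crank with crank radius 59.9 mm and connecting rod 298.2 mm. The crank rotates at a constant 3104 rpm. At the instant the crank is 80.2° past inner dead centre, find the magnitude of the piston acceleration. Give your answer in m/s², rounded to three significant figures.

143

ω = 2π·3104/60 = 325.1 rad/s
x(θ) = r cosθ + √(L² − r² sin²θ); with ω constant, a = ω²·d²x/dθ².
d²x/dθ² = −r cosθ − r²(cos2θ)/√u − r⁴ sin²2θ/(4u^{3/2}),  u = L² − r² sin²θ = 0.0854392 m².
Substituting r = 0.0599 m, L = 0.2982 m, θ = 80.2°: d²x/dθ² = +0.0013538 m.
a = ω²·d²x/dθ² = (325.1)²·(+0.0013538) = +143.04 m/s²;  |a| = 143.04 m/s².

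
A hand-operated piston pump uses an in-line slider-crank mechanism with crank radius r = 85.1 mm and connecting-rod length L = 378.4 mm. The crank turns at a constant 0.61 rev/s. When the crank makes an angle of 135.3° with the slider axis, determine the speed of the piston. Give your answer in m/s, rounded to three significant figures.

0.192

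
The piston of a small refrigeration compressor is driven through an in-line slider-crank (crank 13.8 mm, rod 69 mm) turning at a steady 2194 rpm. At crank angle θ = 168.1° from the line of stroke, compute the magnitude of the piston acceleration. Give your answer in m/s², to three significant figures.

ω = 2π·2194/60 = 229.8 rad/s
x(θ) = r cosθ + √(L² − r² sin²θ); with ω constant, a = ω²·d²x/dθ².
d²x/dθ² = −r cosθ − r²(cos2θ)/√u − r⁴ sin²2θ/(4u^{3/2}),  u = L² − r² sin²θ = 0.0047529 m².
Substituting r = 0.0138 m, L = 0.069 m, θ = 168.1°: d²x/dθ² = +0.010971 m.
a = ω²·d²x/dθ² = (229.8)²·(+0.010971) = +579.16 m/s²;  |a| = 579.16 m/s².

579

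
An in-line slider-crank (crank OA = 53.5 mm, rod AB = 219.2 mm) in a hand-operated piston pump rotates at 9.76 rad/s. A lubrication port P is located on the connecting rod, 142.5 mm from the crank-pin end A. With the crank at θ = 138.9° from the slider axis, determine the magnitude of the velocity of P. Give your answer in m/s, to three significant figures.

ω = 9.76 rad/s.  Crank-pin speed |V_A| = rω = 0.52216 m/s, perpendicular to OA.
Rod angle: sinφ = −(r/L) sinθ ⇒ φ = -9.233°; ω_rod = −rω cosθ/√(L²−r²sin²θ) = +1.8186 rad/s.
V_P = V_A + ω_rod × AP, with AP = 0.1425 m along the rod.
Components: V_Px = −rω sinθ − a·ω_rod·sinφ = -0.30167 m/s;  V_Py = rω cosθ + a·ω_rod·cosφ = -0.13768 m/s.
|V_P| = √(V_Px² + V_Py²) = 0.33161 m/s.

0.332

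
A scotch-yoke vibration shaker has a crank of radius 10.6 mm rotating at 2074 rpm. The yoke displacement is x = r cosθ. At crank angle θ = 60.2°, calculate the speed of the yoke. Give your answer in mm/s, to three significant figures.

ω = 217.2 rad/s (from 2074 rpm).
x = r cosθ ⇒ ẋ = −rω sinθ.
|v| = rω|sinθ| = 0.0106·217.2·|sin 60.2°| = 1.9978 m/s = 1997.8 mm/s.

2000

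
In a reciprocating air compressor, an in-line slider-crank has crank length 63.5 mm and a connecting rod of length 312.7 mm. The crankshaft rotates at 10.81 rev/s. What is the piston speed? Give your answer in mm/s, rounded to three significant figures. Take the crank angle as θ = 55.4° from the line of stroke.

ω = 2π·10.8 = 67.92 rad/s
For an in-line slider-crank, x = r cosθ + √(L² − r² sin²θ), so v = −rω sinθ·[1 + r cosθ/√(L² − r² sin²θ)].
With r = 0.0635 m, L = 0.3127 m, θ = 55.4°: √(L² − r² sin²θ) = 0.3083 m.
v = −0.0635·67.92·0.82314·[1 + 0.0635·0.56784/0.3083] = -3.9654 m/s.
|v| = 3.9654 m/s = 3965.4 mm/s.

3970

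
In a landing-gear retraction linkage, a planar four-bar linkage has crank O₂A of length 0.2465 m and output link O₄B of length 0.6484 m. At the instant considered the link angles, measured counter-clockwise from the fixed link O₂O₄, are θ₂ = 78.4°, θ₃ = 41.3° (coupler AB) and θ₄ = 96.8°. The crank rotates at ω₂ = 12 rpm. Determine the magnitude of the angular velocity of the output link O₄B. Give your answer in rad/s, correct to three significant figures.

ω₂ = 1.257 rad/s (from 12 rpm).
Differentiating the loop-closure r₂e^{iθ₂}+r₃e^{iθ₃}=r₁+r₄e^{iθ₄} gives r₂ω₂e^{iθ₂}+r₃ω₃e^{iθ₃}=r₄ω₄e^{iθ₄}.
Eliminating the other unknown: ω₄ = r₂ω₂ sin(θ₂−θ₃) / [r₄ sin(θ₄−θ₃)].
Numerator sine = +0.60321; denominator sine = +0.82413.
Result = 0.2465·1.257·(+0.60321) / (0.6484·(+0.82413)) = +0.34967 rad/s; magnitude 0.34967 rad/s.

0.350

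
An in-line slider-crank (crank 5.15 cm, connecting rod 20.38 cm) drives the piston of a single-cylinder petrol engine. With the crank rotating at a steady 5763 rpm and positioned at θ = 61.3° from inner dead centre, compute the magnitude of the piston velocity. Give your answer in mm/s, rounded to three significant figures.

30700

ω = 2π·5763/60 = 603.5 rad/s
For an in-line slider-crank, x = r cosθ + √(L² − r² sin²θ), so v = −rω sinθ·[1 + r cosθ/√(L² − r² sin²θ)].
With r = 0.0515 m, L = 0.2038 m, θ = 61.3°: √(L² − r² sin²θ) = 0.19873 m.
v = −0.0515·603.5·0.87715·[1 + 0.0515·0.48022/0.19873] = -30.655 m/s.
|v| = 30.655 m/s = 30655 mm/s.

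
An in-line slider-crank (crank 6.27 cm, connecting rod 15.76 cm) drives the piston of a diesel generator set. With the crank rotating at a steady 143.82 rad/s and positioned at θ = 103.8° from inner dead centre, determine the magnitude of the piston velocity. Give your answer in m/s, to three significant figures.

7.86

ω = 143.8 rad/s
For an in-line slider-crank, x = r cosθ + √(L² − r² sin²θ), so v = −rω sinθ·[1 + r cosθ/√(L² − r² sin²θ)].
With r = 0.0627 m, L = 0.1576 m, θ = 103.8°: √(L² − r² sin²θ) = 0.14536 m.
v = −0.0627·143.8·0.97113·[1 + 0.0627·-0.23853/0.14536] = -7.8562 m/s.
|v| = 7.8562 m/s.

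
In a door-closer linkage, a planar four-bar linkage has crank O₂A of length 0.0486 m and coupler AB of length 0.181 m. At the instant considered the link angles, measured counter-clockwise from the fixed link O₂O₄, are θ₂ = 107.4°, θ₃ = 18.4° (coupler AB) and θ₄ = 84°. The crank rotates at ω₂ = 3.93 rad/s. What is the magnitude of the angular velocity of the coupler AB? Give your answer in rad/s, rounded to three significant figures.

ω₂ = 3.93 rad/s
Differentiating the loop-closure r₂e^{iθ₂}+r₃e^{iθ₃}=r₁+r₄e^{iθ₄} gives r₂ω₂e^{iθ₂}+r₃ω₃e^{iθ₃}=r₄ω₄e^{iθ₄}.
Eliminating the other unknown: ω₃ = r₂ω₂ sin(θ₄−θ₂) / [r₃ sin(θ₃−θ₄)].
Numerator sine = -0.39715; denominator sine = -0.91068.
Result = 0.0486·3.93·(-0.39715) / (0.181·(-0.91068)) = +0.46019 rad/s; magnitude 0.46019 rad/s.

0.460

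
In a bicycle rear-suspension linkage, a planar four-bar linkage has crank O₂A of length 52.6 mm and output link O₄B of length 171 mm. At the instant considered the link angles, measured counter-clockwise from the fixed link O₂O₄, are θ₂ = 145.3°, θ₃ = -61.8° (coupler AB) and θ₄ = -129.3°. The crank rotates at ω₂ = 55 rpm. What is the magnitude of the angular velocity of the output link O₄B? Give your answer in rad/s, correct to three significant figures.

0.874

ω₂ = 5.76 rad/s (from 55 rpm).
Differentiating the loop-closure r₂e^{iθ₂}+r₃e^{iθ₃}=r₁+r₄e^{iθ₄} gives r₂ω₂e^{iθ₂}+r₃ω₃e^{iθ₃}=r₄ω₄e^{iθ₄}.
Eliminating the other unknown: ω₄ = r₂ω₂ sin(θ₂−θ₃) / [r₄ sin(θ₄−θ₃)].
Numerator sine = -0.45554; denominator sine = -0.92388.
Result = 0.0526·5.76·(-0.45554) / (0.171·(-0.92388)) = +0.87357 rad/s; magnitude 0.87357 rad/s.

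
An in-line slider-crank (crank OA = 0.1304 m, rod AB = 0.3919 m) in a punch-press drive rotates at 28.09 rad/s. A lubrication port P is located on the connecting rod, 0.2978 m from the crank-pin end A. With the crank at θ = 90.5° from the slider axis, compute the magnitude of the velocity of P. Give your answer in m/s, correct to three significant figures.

3.65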